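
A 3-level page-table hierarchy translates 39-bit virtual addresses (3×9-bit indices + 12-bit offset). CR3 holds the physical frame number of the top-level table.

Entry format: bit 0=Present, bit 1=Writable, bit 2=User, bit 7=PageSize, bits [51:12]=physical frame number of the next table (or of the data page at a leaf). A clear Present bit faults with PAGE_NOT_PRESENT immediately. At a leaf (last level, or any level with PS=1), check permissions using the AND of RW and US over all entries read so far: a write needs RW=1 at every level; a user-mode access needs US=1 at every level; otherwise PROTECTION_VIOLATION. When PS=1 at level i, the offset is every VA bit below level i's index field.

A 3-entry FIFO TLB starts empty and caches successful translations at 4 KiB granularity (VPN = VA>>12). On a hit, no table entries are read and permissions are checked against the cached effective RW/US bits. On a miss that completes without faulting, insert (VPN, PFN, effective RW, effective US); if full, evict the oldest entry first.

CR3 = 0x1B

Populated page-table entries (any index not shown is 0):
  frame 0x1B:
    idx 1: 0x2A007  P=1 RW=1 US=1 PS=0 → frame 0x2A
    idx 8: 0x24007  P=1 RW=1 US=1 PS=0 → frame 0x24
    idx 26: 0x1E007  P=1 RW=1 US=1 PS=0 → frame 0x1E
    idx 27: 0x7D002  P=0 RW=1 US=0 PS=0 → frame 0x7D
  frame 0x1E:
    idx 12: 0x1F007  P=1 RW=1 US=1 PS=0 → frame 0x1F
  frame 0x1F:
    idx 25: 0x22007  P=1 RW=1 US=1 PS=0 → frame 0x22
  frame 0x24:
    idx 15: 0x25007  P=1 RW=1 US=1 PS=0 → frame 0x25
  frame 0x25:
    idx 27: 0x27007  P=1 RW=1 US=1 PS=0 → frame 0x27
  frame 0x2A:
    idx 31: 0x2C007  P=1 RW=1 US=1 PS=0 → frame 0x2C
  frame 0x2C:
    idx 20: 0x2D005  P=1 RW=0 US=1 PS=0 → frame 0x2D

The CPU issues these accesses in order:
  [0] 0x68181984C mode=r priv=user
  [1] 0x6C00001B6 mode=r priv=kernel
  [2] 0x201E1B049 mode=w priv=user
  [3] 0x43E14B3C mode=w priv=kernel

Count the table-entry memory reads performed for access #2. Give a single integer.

Trace:
#0 VA=0x68181984C (r,user):
  L0 @0x1B[26] → 0x1E007  P=1,RW=1,US=1,PS=0
  L1 @0x1E[12] → 0x1F007  P=1,RW=1,US=1,PS=0
  L2 @0x1F[25] → 0x22007  P=1,RW=1,US=1,PS=0
  → PA=0x2284C  (3 entries read)
#1 VA=0x6C00001B6 (r,kernel):
  L0 @0x1B[27] → 0x7D002  P=0,RW=1,US=0,PS=0
  ⇒ fault: PAGE_NOT_PRESENT  — 1 lookups
#2 VA=0x201E1B049 (w,user):
  L0 @0x1B[8] → 0x24007  P=1,RW=1,US=1,PS=0
  L1 @0x24[15] → 0x25007  P=1,RW=1,US=1,PS=0
  L2 @0x25[27] → 0x27007  P=1,RW=1,US=1,PS=0
  → PA=0x27049  (3 entries read)
#3 VA=0x43E14B3C (w,kernel):
  L0 @0x1B[1] → 0x2A007  P=1,RW=1,US=1,PS=0
  L1 @0x2A[31] → 0x2C007  P=1,RW=1,US=1,PS=0
  L2 @0x2C[20] → 0x2D005  P=1,RW=0,US=1,PS=0
  ⇒ fault: PROTECTION_VIOLATION  — 3 lookups

Entries read for #2: 3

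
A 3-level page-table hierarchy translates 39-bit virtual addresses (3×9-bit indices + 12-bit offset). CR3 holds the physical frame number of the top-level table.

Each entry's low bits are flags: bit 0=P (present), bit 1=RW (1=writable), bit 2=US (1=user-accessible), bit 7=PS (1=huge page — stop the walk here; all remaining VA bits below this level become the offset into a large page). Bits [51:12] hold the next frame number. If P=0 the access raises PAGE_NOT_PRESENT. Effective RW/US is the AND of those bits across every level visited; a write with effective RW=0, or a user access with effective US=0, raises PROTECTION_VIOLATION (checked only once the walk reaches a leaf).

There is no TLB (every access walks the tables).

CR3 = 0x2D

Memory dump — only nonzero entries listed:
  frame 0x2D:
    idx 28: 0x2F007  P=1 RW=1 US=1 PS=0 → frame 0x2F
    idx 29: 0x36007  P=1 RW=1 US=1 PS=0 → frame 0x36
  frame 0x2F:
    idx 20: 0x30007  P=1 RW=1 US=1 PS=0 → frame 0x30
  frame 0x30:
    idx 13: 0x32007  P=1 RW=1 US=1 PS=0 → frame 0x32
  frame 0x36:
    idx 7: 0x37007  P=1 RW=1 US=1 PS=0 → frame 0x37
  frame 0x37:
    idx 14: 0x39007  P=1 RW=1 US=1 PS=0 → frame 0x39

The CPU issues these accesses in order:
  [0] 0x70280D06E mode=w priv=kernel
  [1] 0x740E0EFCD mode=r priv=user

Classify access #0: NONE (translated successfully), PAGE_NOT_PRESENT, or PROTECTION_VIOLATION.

Per-access translation:
#0 VA=0x70280D06E (w,kernel):
  L0: frame=0x2D idx=28 entry=0x2F007 [P=1 RW=1 US=1 PS=0]
  L1: frame=0x2F idx=20 entry=0x30007 [P=1 RW=1 US=1 PS=0]
  L2: frame=0x30 idx=13 entry=0x32007 [P=1 RW=1 US=1 PS=0]
  ⇒ phys 0x3206E  [3 reads]
#1 VA=0x740E0EFCD (r,user):
  L0: frame=0x2D idx=29 entry=0x36007 [P=1 RW=1 US=1 PS=0]
  L1: frame=0x36 idx=7 entry=0x37007 [P=1 RW=1 US=1 PS=0]
  L2: frame=0x37 idx=14 entry=0x39007 [P=1 RW=1 US=1 PS=0]
  ⇒ phys 0x39FCD  [3 reads]

Access #0 fault: NONE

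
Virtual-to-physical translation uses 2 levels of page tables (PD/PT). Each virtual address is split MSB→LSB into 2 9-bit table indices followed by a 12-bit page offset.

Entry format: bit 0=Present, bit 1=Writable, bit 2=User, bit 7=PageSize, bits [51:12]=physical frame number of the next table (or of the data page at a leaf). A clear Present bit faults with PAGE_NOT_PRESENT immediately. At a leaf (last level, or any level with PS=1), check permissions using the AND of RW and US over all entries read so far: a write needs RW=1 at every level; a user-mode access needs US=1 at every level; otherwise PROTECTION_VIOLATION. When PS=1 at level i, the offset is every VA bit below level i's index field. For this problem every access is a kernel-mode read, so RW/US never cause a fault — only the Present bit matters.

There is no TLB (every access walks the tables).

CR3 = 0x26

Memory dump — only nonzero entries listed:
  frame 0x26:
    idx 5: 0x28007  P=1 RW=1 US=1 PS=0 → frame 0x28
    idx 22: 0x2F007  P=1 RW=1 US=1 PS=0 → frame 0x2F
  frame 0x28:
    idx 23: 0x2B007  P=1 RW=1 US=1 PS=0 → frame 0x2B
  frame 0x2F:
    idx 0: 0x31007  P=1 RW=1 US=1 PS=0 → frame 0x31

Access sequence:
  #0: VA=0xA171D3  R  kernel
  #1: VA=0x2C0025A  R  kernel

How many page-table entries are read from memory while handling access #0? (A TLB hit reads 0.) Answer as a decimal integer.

Per-access translation:
#0 VA=0xA171D3 (r,kernel):
  L0: frame=0x26 idx=5 entry=0x28007 [P=1 RW=1 US=1 PS=0]
  L1: frame=0x28 idx=23 entry=0x2B007 [P=1 RW=1 US=1 PS=0]
  → PA=0x2B1D3  (2 entries read)
#1 VA=0x2C0025A (r,kernel):
  L0: frame=0x26 idx=22 entry=0x2F007 [P=1 RW=1 US=1 PS=0]
  L1: frame=0x2F idx=0 entry=0x31007 [P=1 RW=1 US=1 PS=0]
  → PA=0x3125A  (2 entries read)

Entries read for #0: 2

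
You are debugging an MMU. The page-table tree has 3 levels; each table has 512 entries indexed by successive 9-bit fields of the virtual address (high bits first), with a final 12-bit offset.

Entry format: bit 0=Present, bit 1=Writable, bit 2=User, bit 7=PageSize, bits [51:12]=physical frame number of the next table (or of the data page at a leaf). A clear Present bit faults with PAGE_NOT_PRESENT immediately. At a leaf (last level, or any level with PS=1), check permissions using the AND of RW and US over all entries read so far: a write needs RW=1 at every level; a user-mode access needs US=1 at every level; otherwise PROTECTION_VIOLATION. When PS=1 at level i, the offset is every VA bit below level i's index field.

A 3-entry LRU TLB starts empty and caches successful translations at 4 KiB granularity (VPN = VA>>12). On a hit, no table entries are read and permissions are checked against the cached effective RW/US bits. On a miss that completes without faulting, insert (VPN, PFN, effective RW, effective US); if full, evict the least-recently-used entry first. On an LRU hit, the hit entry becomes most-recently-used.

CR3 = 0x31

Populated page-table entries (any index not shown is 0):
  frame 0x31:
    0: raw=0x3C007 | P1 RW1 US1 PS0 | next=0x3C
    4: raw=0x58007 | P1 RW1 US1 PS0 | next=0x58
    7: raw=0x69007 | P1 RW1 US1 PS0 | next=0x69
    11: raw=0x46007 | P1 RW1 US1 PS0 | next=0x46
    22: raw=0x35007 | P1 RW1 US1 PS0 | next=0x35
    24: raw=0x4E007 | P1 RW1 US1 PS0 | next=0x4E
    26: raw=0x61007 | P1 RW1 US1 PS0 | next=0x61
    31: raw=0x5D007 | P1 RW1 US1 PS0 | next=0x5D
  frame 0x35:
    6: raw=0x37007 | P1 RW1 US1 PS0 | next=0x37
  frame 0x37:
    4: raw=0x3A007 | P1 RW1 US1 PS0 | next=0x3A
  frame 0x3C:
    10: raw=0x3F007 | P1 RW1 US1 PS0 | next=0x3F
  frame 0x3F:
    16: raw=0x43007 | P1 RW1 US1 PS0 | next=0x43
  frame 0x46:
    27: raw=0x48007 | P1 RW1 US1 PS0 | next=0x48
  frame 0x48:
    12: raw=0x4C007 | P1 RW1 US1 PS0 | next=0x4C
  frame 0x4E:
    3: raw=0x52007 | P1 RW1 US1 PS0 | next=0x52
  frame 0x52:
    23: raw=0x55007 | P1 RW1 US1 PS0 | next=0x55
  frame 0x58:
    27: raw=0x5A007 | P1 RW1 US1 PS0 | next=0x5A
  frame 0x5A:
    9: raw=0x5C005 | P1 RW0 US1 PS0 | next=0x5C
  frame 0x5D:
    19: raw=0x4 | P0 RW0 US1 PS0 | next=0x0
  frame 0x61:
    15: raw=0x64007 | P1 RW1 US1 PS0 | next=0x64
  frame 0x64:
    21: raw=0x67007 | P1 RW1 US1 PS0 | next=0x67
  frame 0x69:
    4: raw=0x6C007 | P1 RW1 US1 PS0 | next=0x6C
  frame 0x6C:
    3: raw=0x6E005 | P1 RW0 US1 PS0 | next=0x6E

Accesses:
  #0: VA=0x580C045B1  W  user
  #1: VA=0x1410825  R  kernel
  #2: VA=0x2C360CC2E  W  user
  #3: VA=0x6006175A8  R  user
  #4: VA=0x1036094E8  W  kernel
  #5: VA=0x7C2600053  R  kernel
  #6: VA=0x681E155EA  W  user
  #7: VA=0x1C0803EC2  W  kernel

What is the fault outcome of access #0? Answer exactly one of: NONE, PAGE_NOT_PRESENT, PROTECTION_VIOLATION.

Per-access translation:
#0 VA=0x580C045B1 (w,user):
  L0: frame=0x31 idx=22 entry=0x35007 [P=1 RW=1 US=1 PS=0]
  L1: frame=0x35 idx=6 entry=0x37007 [P=1 RW=1 US=1 PS=0]
  L2: frame=0x37 idx=4 entry=0x3A007 [P=1 RW=1 US=1 PS=0]
  ⇒ phys 0x3A5B1  [3 reads]
#1 VA=0x1410825 (r,kernel):
  L0: frame=0x31 idx=0 entry=0x3C007 [P=1 RW=1 US=1 PS=0]
  L1: frame=0x3C idx=10 entry=0x3F007 [P=1 RW=1 US=1 PS=0]
  L2: frame=0x3F idx=16 entry=0x43007 [P=1 RW=1 US=1 PS=0]
  ⇒ phys 0x43825  [3 reads]
#2 VA=0x2C360CC2E (w,user):
  L0: frame=0x31 idx=11 entry=0x46007 [P=1 RW=1 US=1 PS=0]
  L1: frame=0x46 idx=27 entry=0x48007 [P=1 RW=1 US=1 PS=0]
  L2: frame=0x48 idx=12 entry=0x4C007 [P=1 RW=1 US=1 PS=0]
  ⇒ phys 0x4CC2E  [3 reads]
#3 VA=0x6006175A8 (r,user):
  L0: frame=0x31 idx=24 entry=0x4E007 [P=1 RW=1 US=1 PS=0]
  L1: frame=0x4E idx=3 entry=0x52007 [P=1 RW=1 US=1 PS=0]
  L2: frame=0x52 idx=23 entry=0x55007 [P=1 RW=1 US=1 PS=0]
  ⇒ phys 0x555A8  [3 reads]
#4 VA=0x1036094E8 (w,kernel):
  L0: frame=0x31 idx=4 entry=0x58007 [P=1 RW=1 US=1 PS=0]
  L1: frame=0x58 idx=27 entry=0x5A007 [P=1 RW=1 US=1 PS=0]
  L2: frame=0x5A idx=9 entry=0x5C005 [P=1 RW=0 US=1 PS=0]
  ✗ PROTECTION_VIOLATION  [3 reads]
#5 VA=0x7C2600053 (r,kernel):
  L0: frame=0x31 idx=31 entry=0x5D007 [P=1 RW=1 US=1 PS=0]
  L1: frame=0x5D idx=19 entry=0x4 [P=0 RW=0 US=1 PS=0]
  ✗ PAGE_NOT_PRESENT  [2 reads]
#6 VA=0x681E155EA (w,user):
  L0: frame=0x31 idx=26 entry=0x61007 [P=1 RW=1 US=1 PS=0]
  L1: frame=0x61 idx=15 entry=0x64007 [P=1 RW=1 US=1 PS=0]
  L2: frame=0x64 idx=21 entry=0x67007 [P=1 RW=1 US=1 PS=0]
  ⇒ phys 0x675EA  [3 reads]
#7 VA=0x1C0803EC2 (w,kernel):
  L0: frame=0x31 idx=7 entry=0x69007 [P=1 RW=1 US=1 PS=0]
  L1: frame=0x69 idx=4 entry=0x6C007 [P=1 RW=1 US=1 PS=0]
  L2: frame=0x6C idx=3 entry=0x6E005 [P=1 RW=0 US=1 PS=0]
  ✗ PROTECTION_VIOLATION  [3 reads]

Access #0 fault: NONE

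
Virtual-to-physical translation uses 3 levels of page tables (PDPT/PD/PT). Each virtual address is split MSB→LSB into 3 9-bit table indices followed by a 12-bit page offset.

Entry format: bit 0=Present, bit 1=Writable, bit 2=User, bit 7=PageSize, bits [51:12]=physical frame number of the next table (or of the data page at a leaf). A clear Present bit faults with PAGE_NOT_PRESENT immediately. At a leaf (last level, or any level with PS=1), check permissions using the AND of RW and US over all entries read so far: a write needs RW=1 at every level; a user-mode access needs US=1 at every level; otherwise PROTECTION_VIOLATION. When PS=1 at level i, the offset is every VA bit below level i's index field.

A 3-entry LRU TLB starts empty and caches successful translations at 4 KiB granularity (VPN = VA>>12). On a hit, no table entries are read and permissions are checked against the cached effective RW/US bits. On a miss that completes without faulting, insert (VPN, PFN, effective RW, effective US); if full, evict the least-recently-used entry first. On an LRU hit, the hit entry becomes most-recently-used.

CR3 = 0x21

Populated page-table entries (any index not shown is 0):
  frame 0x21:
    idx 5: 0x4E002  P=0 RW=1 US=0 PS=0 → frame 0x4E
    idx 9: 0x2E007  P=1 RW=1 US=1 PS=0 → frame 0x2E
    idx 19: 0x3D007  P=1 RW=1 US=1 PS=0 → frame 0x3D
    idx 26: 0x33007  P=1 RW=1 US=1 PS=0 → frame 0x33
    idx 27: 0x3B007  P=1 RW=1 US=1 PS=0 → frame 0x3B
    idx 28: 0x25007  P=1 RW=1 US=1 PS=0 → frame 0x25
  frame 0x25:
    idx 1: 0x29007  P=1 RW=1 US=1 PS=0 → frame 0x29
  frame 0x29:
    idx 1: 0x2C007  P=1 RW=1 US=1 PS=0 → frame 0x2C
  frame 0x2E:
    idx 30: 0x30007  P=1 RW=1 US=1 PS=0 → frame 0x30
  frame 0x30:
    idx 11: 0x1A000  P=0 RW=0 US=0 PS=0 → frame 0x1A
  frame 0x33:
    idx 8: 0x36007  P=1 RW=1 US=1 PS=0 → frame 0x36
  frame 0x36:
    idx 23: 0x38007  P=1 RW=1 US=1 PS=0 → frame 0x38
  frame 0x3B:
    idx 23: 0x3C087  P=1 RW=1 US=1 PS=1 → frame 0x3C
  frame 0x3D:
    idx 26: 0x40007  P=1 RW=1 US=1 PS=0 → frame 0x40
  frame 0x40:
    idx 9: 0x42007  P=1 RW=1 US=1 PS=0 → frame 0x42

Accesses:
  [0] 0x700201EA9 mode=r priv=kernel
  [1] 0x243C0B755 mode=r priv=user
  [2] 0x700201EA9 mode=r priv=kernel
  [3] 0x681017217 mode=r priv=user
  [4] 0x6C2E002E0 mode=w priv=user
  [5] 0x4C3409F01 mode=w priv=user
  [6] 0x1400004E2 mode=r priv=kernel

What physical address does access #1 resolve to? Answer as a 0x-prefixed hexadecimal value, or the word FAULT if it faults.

Walk each access:
#0 VA=0x700201EA9 (r,kernel):
  L0: frame=0x21 idx=28 entry=0x25007 [P=1 RW=1 US=1 PS=0]
  L1: frame=0x25 idx=1 entry=0x29007 [P=1 RW=1 US=1 PS=0]
  L2: frame=0x29 idx=1 entry=0x2C007 [P=1 RW=1 US=1 PS=0]
  ✓ 0x2CEA9  — 3 lookups
#1 VA=0x243C0B755 (r,user):
  L0: frame=0x21 idx=9 entry=0x2E007 [P=1 RW=1 US=1 PS=0]
  L1: frame=0x2E idx=30 entry=0x30007 [P=1 RW=1 US=1 PS=0]
  L2: frame=0x30 idx=11 entry=0x1A000 [P=0 RW=0 US=0 PS=0]
  ⇒ fault: PAGE_NOT_PRESENT  — 3 lookups
#2 VA=0x700201EA9 (r,kernel):
  TLB hit vpn=0x700201 → PA=0x2CEA9
#3 VA=0x681017217 (r,user):
  L0: frame=0x21 idx=26 entry=0x33007 [P=1 RW=1 US=1 PS=0]
  L1: frame=0x33 idx=8 entry=0x36007 [P=1 RW=1 US=1 PS=0]
  L2: frame=0x36 idx=23 entry=0x38007 [P=1 RW=1 US=1 PS=0]
  ✓ 0x38217  — 3 lookups
#4 VA=0x6C2E002E0 (w,user):
  L0: frame=0x21 idx=27 entry=0x3B007 [P=1 RW=1 US=1 PS=0]
  L1: frame=0x3B idx=23 entry=0x3C087 [P=1 RW=1 US=1 PS=1]
  ✓ 0x3C2E0 (huge @L1)  — 2 lookups
#5 VA=0x4C3409F01 (w,user):
  L0: frame=0x21 idx=19 entry=0x3D007 [P=1 RW=1 US=1 PS=0]
  L1: frame=0x3D idx=26 entry=0x40007 [P=1 RW=1 US=1 PS=0]
  L2: frame=0x40 idx=9 entry=0x42007 [P=1 RW=1 US=1 PS=0]
  ✓ 0x42F01  — 3 lookups
#6 VA=0x1400004E2 (r,kernel):
  L0: frame=0x21 idx=5 entry=0x4E002 [P=0 RW=1 US=0 PS=0]
  ⇒ fault: PAGE_NOT_PRESENT  — 1 lookups

Access #1 PA: FAULT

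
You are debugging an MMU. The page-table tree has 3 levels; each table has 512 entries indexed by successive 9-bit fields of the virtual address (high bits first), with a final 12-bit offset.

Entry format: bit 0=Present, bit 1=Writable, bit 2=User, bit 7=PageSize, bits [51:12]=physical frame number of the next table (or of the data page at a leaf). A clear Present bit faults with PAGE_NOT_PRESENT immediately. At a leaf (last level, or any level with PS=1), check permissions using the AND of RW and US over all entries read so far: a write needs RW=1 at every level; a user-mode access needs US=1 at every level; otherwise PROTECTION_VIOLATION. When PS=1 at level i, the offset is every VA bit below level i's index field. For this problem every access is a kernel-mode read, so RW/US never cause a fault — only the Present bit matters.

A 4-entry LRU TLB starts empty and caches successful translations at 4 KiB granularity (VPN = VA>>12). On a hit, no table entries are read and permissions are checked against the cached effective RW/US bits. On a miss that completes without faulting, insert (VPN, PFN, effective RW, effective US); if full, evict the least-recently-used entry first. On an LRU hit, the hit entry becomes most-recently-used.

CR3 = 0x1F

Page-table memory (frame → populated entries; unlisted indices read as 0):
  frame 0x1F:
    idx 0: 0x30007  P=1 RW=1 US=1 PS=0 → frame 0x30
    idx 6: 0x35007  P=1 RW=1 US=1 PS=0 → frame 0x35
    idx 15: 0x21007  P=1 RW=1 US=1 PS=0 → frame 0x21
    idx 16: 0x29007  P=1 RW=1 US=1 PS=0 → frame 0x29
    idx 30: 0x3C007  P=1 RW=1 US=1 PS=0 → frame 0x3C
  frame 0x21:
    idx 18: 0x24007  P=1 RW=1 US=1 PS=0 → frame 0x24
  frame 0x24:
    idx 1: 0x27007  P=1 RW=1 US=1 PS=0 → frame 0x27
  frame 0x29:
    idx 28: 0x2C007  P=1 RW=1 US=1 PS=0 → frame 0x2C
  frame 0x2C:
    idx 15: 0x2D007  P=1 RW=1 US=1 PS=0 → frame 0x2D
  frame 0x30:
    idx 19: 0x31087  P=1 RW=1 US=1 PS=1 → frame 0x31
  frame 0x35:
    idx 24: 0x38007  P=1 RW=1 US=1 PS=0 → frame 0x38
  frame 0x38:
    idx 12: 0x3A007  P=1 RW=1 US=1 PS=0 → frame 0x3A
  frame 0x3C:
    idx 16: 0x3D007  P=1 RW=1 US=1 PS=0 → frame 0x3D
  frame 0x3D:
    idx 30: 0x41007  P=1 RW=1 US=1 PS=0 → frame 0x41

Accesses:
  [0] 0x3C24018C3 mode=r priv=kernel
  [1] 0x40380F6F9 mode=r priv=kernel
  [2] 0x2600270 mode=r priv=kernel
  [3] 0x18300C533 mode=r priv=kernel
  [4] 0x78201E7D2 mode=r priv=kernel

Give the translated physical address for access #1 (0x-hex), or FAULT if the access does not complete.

Trace:
#0 VA=0x3C24018C3 (r,kernel):
  L0: frame=0x1F idx=15 entry=0x21007 [P=1 RW=1 US=1 PS=0]
  L1: frame=0x21 idx=18 entry=0x24007 [P=1 RW=1 US=1 PS=0]
  L2: frame=0x24 idx=1 entry=0x27007 [P=1 RW=1 US=1 PS=0]
  ✓ 0x278C3  — 3 lookups
#1 VA=0x40380F6F9 (r,kernel):
  L0: frame=0x1F idx=16 entry=0x29007 [P=1 RW=1 US=1 PS=0]
  L1: frame=0x29 idx=28 entry=0x2C007 [P=1 RW=1 US=1 PS=0]
  L2: frame=0x2C idx=15 entry=0x2D007 [P=1 RW=1 US=1 PS=0]
  ✓ 0x2D6F9  — 3 lookups
#2 VA=0x2600270 (r,kernel):
  L0: frame=0x1F idx=0 entry=0x30007 [P=1 RW=1 US=1 PS=0]
  L1: frame=0x30 idx=19 entry=0x31087 [P=1 RW=1 US=1 PS=1]
  ✓ 0x31270 (huge @L1)  — 2 lookups
#3 VA=0x18300C533 (r,kernel):
  L0: frame=0x1F idx=6 entry=0x35007 [P=1 RW=1 US=1 PS=0]
  L1: frame=0x35 idx=24 entry=0x38007 [P=1 RW=1 US=1 PS=0]
  L2: frame=0x38 idx=12 entry=0x3A007 [P=1 RW=1 US=1 PS=0]
  ✓ 0x3A533  — 3 lookups
#4 VA=0x78201E7D2 (r,kernel):
  L0: frame=0x1F idx=30 entry=0x3C007 [P=1 RW=1 US=1 PS=0]
  L1: frame=0x3C idx=16 entry=0x3D007 [P=1 RW=1 US=1 PS=0]
  L2: frame=0x3D idx=30 entry=0x41007 [P=1 RW=1 US=1 PS=0]
  ✓ 0x417D2  — 3 lookups

Access #1 PA: 0x2D6F9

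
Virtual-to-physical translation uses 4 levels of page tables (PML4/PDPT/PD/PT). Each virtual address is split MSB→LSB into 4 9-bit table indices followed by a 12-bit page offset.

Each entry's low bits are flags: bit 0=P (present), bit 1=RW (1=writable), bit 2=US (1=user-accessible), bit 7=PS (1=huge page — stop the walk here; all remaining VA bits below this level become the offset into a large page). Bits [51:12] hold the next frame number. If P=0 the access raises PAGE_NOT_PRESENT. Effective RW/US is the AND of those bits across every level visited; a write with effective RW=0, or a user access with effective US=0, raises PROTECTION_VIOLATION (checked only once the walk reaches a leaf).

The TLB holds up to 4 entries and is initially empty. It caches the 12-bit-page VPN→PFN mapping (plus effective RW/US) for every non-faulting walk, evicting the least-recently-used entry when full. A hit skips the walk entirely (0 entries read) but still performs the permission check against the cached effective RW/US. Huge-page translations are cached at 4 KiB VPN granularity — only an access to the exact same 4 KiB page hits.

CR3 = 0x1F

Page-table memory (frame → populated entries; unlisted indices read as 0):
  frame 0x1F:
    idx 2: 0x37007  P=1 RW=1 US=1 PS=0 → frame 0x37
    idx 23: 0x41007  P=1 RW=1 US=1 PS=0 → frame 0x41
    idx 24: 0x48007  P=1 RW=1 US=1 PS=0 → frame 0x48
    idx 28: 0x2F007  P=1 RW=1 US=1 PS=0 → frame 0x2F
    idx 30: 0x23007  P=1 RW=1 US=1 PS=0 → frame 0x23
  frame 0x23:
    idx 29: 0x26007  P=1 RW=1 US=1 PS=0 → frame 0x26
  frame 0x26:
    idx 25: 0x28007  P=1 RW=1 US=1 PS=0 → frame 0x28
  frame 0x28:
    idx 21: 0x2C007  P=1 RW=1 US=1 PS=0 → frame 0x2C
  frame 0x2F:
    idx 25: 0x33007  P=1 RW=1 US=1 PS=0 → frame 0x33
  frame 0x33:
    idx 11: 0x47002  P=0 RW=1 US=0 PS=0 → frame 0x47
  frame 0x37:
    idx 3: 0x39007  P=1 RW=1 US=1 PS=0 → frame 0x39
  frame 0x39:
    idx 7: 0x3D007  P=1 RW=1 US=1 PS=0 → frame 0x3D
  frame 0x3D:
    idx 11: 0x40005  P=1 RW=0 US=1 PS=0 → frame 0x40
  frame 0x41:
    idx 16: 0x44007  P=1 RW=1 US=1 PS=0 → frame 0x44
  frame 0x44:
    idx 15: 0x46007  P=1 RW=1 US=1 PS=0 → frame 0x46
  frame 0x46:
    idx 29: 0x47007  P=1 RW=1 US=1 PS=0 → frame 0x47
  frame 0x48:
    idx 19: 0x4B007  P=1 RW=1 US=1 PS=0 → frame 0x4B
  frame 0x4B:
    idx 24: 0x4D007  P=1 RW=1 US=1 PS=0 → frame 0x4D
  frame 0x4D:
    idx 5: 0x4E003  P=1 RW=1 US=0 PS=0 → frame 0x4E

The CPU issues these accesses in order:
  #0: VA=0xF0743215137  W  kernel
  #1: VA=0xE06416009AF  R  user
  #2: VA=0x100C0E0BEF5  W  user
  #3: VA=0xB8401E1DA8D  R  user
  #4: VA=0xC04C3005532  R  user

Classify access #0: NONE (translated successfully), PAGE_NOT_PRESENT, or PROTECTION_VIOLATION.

Trace:
#0 VA=0xF0743215137 (w,kernel):
  L0 @0x1F[30] → 0x23007  P=1,RW=1,US=1,PS=0
  L1 @0x23[29] → 0x26007  P=1,RW=1,US=1,PS=0
  L2 @0x26[25] → 0x28007  P=1,RW=1,US=1,PS=0
  L3 @0x28[21] → 0x2C007  P=1,RW=1,US=1,PS=0
  → PA=0x2C137  (4 entries read)
#1 VA=0xE06416009AF (r,user):
  L0 @0x1F[28] → 0x2F007  P=1,RW=1,US=1,PS=0
  L1 @0x2F[25] → 0x33007  P=1,RW=1,US=1,PS=0
  L2 @0x33[11] → 0x47002  P=0,RW=1,US=0,PS=0
  → PAGE_NOT_PRESENT  (3 entries read)
#2 VA=0x100C0E0BEF5 (w,user):
  L0 @0x1F[2] → 0x37007  P=1,RW=1,US=1,PS=0
  L1 @0x37[3] → 0x39007  P=1,RW=1,US=1,PS=0
  L2 @0x39[7] → 0x3D007  P=1,RW=1,US=1,PS=0
  L3 @0x3D[11] → 0x40005  P=1,RW=0,US=1,PS=0
  → PROTECTION_VIOLATION  (4 entries read)
#3 VA=0xB8401E1DA8D (r,user):
  L0 @0x1F[23] → 0x41007  P=1,RW=1,US=1,PS=0
  L1 @0x41[16] → 0x44007  P=1,RW=1,US=1,PS=0
  L2 @0x44[15] → 0x46007  P=1,RW=1,US=1,PS=0
  L3 @0x46[29] → 0x47007  P=1,RW=1,US=1,PS=0
  → PA=0x47A8D  (4 entries read)
#4 VA=0xC04C3005532 (r,user):
  L0 @0x1F[24] → 0x48007  P=1,RW=1,US=1,PS=0
  L1 @0x48[19] → 0x4B007  P=1,RW=1,US=1,PS=0
  L2 @0x4B[24] → 0x4D007  P=1,RW=1,US=1,PS=0
  L3 @0x4D[5] → 0x4E003  P=1,RW=1,US=0,PS=0
  → PROTECTION_VIOLATION  (4 entries read)

Access #0 fault: NONE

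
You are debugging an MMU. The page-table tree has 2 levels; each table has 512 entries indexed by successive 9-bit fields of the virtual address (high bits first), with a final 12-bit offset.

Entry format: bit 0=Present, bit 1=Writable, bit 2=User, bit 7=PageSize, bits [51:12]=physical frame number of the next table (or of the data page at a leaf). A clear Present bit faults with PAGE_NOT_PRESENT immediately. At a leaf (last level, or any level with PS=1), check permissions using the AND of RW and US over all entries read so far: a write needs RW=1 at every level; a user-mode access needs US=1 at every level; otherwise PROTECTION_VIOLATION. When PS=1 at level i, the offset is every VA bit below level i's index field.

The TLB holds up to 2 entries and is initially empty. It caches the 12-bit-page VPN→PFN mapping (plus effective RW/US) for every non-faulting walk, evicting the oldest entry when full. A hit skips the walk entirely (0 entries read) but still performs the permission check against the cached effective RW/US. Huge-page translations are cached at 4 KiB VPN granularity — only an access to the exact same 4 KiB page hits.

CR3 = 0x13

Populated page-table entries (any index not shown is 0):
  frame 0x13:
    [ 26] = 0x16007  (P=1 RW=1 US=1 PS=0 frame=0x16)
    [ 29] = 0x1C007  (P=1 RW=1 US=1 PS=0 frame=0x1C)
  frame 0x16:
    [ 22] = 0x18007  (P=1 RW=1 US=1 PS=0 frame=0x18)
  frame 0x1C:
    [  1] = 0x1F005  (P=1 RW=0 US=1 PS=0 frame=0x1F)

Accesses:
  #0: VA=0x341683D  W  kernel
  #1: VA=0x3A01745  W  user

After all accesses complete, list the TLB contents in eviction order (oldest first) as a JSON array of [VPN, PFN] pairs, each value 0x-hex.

Trace:
#0 VA=0x341683D (w,kernel):
  [0] read 0x13 idx=26: raw=0x16007 flags P=1 W=1 U=1 S=0
  [1] read 0x16 idx=22: raw=0x18007 flags P=1 W=1 U=1 S=0
  ✓ 0x1883D  — 2 lookups
#1 VA=0x3A01745 (w,user):
  [0] read 0x13 idx=29: raw=0x1C007 flags P=1 W=1 U=1 S=0
  [1] read 0x1C idx=1: raw=0x1F005 flags P=1 W=0 U=1 S=0
  → PROTECTION_VIOLATION  (2 entries read)

TLB: [["0x3416", "0x18"]]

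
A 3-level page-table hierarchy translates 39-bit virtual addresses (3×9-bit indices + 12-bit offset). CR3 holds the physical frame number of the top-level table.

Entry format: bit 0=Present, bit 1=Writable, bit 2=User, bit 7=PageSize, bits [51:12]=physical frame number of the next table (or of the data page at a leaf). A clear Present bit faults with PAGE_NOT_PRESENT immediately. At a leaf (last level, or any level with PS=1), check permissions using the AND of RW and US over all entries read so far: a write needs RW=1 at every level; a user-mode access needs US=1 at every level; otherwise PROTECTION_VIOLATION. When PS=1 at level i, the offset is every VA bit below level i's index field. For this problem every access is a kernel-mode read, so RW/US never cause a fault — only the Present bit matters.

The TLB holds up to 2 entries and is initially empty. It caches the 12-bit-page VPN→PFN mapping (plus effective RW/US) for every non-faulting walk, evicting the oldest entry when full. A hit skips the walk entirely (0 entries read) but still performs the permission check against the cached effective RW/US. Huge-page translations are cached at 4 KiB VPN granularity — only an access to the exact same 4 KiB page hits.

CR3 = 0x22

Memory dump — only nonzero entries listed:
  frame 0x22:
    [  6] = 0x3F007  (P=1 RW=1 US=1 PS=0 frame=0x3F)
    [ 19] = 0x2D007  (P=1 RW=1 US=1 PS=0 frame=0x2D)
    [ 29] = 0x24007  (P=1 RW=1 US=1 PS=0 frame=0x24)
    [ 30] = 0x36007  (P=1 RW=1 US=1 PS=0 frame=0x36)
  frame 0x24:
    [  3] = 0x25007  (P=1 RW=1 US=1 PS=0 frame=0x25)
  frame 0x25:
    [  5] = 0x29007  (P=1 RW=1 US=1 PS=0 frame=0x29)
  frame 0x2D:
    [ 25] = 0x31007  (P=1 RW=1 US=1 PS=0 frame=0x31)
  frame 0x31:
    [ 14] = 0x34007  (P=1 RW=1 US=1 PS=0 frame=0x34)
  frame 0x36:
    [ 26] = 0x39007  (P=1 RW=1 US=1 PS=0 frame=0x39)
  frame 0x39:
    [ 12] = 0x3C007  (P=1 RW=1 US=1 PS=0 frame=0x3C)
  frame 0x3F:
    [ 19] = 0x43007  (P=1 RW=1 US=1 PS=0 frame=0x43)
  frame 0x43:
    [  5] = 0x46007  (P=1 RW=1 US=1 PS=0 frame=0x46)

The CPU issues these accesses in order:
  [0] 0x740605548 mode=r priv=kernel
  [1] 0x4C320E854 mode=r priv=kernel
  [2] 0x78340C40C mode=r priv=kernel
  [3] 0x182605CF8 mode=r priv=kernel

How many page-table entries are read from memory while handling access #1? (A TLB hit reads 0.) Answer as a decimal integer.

Trace:
#0 VA=0x740605548 (r,kernel):
  lvl0: tbl 0x22, slot 29 ⇒ 0x24007 (P1/RW1/US1/PS0)
  lvl1: tbl 0x24, slot 3 ⇒ 0x25007 (P1/RW1/US1/PS0)
  lvl2: tbl 0x25, slot 5 ⇒ 0x29007 (P1/RW1/US1/PS0)
  ✓ 0x29548  — 3 lookups
#1 VA=0x4C320E854 (r,kernel):
  lvl0: tbl 0x22, slot 19 ⇒ 0x2D007 (P1/RW1/US1/PS0)
  lvl1: tbl 0x2D, slot 25 ⇒ 0x31007 (P1/RW1/US1/PS0)
  lvl2: tbl 0x31, slot 14 ⇒ 0x34007 (P1/RW1/US1/PS0)
  ✓ 0x34854  — 3 lookups
#2 VA=0x78340C40C (r,kernel):
  lvl0: tbl 0x22, slot 30 ⇒ 0x36007 (P1/RW1/US1/PS0)
  lvl1: tbl 0x36, slot 26 ⇒ 0x39007 (P1/RW1/US1/PS0)
  lvl2: tbl 0x39, slot 12 ⇒ 0x3C007 (P1/RW1/US1/PS0)
  ✓ 0x3C40C  — 3 lookups
#3 VA=0x182605CF8 (r,kernel):
  lvl0: tbl 0x22, slot 6 ⇒ 0x3F007 (P1/RW1/US1/PS0)
  lvl1: tbl 0x3F, slot 19 ⇒ 0x43007 (P1/RW1/US1/PS0)
  lvl2: tbl 0x43, slot 5 ⇒ 0x46007 (P1/RW1/US1/PS0)
  ✓ 0x46CF8  — 3 lookups

Entries read for #1: 3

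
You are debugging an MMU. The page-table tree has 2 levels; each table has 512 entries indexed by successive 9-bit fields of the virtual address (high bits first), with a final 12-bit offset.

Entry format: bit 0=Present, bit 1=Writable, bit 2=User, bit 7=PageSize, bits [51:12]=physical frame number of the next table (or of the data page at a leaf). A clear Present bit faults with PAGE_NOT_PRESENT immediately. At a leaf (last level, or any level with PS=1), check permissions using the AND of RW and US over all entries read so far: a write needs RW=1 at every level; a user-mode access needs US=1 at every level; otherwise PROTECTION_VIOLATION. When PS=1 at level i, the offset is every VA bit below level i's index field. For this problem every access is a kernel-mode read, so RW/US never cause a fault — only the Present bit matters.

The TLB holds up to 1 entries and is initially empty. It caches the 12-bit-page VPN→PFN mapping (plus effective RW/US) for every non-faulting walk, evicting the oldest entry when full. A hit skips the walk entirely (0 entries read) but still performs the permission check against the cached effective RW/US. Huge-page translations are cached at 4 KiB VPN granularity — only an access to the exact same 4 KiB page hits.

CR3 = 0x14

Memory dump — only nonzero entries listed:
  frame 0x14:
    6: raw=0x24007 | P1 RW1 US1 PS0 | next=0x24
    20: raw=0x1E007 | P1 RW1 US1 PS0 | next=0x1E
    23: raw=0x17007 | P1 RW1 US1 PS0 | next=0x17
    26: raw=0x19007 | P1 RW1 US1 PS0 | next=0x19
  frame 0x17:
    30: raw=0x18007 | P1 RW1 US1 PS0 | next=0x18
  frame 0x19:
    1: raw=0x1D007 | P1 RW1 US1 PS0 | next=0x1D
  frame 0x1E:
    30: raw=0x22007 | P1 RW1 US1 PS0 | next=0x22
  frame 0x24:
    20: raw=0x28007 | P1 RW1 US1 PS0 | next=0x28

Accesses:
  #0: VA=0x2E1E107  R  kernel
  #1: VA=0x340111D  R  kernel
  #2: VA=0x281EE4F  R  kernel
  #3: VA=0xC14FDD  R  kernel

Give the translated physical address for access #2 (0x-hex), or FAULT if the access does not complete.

Per-access translation:
#0 VA=0x2E1E107 (r,kernel):
  lvl0: tbl 0x14, slot 23 ⇒ 0x17007 (P1/RW1/US1/PS0)
  lvl1: tbl 0x17, slot 30 ⇒ 0x18007 (P1/RW1/US1/PS0)
  ⇒ phys 0x18107  [2 reads]
#1 VA=0x340111D (r,kernel):
  lvl0: tbl 0x14, slot 26 ⇒ 0x19007 (P1/RW1/US1/PS0)
  lvl1: tbl 0x19, slot 1 ⇒ 0x1D007 (P1/RW1/US1/PS0)
  ⇒ phys 0x1D11D  [2 reads]
#2 VA=0x281EE4F (r,kernel):
  lvl0: tbl 0x14, slot 20 ⇒ 0x1E007 (P1/RW1/US1/PS0)
  lvl1: tbl 0x1E, slot 30 ⇒ 0x22007 (P1/RW1/US1/PS0)
  ⇒ phys 0x22E4F  [2 reads]
#3 VA=0xC14FDD (r,kernel):
  lvl0: tbl 0x14, slot 6 ⇒ 0x24007 (P1/RW1/US1/PS0)
  lvl1: tbl 0x24, slot 20 ⇒ 0x28007 (P1/RW1/US1/PS0)
  ⇒ phys 0x28FDD  [2 reads]

Access #2 PA: 0x22E4F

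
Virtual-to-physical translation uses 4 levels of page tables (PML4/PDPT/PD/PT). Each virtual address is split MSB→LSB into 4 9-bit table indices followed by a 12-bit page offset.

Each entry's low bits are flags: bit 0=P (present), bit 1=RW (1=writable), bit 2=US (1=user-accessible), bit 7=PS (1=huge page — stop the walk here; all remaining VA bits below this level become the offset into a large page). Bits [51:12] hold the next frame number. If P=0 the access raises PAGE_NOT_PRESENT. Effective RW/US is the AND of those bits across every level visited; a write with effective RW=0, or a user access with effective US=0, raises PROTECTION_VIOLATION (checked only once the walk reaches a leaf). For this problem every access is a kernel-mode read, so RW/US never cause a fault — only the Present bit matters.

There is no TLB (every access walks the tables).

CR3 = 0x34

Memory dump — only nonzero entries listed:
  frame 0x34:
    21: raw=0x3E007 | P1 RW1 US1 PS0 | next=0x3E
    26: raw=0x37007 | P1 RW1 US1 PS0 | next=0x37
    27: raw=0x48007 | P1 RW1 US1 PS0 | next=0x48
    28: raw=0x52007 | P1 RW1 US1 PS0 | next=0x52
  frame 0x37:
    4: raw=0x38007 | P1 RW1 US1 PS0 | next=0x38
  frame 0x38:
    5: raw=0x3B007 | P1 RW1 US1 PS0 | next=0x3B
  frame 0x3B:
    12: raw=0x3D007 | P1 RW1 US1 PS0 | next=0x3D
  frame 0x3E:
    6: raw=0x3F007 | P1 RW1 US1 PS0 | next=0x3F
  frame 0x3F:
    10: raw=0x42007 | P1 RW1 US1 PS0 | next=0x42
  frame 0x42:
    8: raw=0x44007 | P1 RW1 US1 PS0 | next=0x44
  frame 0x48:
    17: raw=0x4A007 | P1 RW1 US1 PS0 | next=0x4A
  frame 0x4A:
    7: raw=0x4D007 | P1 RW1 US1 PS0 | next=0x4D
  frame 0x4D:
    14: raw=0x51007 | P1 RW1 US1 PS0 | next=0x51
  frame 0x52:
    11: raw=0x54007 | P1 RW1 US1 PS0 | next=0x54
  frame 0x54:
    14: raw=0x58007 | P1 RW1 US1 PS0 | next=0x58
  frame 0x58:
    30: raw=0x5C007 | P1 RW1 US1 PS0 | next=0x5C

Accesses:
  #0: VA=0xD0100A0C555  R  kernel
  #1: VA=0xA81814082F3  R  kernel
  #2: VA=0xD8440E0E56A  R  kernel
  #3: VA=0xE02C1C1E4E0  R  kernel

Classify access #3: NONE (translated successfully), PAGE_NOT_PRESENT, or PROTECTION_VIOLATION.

Walk each access:
#0 VA=0xD0100A0C555 (r,kernel):
  [0] read 0x34 idx=26: raw=0x37007 flags P=1 W=1 U=1 S=0
  [1] read 0x37 idx=4: raw=0x38007 flags P=1 W=1 U=1 S=0
  [2] read 0x38 idx=5: raw=0x3B007 flags P=1 W=1 U=1 S=0
  [3] read 0x3B idx=12: raw=0x3D007 flags P=1 W=1 U=1 S=0
  ✓ 0x3D555  — 4 lookups
#1 VA=0xA81814082F3 (r,kernel):
  [0] read 0x34 idx=21: raw=0x3E007 flags P=1 W=1 U=1 S=0
  [1] read 0x3E idx=6: raw=0x3F007 flags P=1 W=1 U=1 S=0
  [2] read 0x3F idx=10: raw=0x42007 flags P=1 W=1 U=1 S=0
  [3] read 0x42 idx=8: raw=0x44007 flags P=1 W=1 U=1 S=0
  ✓ 0x442F3  — 4 lookups
#2 VA=0xD8440E0E56A (r,kernel):
  [0] read 0x34 idx=27: raw=0x48007 flags P=1 W=1 U=1 S=0
  [1] read 0x48 idx=17: raw=0x4A007 flags P=1 W=1 U=1 S=0
  [2] read 0x4A idx=7: raw=0x4D007 flags P=1 W=1 U=1 S=0
  [3] read 0x4D idx=14: raw=0x51007 flags P=1 W=1 U=1 S=0
  ✓ 0x5156A  — 4 lookups
#3 VA=0xE02C1C1E4E0 (r,kernel):
  [0] read 0x34 idx=28: raw=0x52007 flags P=1 W=1 U=1 S=0
  [1] read 0x52 idx=11: raw=0x54007 flags P=1 W=1 U=1 S=0
  [2] read 0x54 idx=14: raw=0x58007 flags P=1 W=1 U=1 S=0
  [3] read 0x58 idx=30: raw=0x5C007 flags P=1 W=1 U=1 S=0
  ✓ 0x5C4E0  — 4 lookups

Access #3 fault: NONE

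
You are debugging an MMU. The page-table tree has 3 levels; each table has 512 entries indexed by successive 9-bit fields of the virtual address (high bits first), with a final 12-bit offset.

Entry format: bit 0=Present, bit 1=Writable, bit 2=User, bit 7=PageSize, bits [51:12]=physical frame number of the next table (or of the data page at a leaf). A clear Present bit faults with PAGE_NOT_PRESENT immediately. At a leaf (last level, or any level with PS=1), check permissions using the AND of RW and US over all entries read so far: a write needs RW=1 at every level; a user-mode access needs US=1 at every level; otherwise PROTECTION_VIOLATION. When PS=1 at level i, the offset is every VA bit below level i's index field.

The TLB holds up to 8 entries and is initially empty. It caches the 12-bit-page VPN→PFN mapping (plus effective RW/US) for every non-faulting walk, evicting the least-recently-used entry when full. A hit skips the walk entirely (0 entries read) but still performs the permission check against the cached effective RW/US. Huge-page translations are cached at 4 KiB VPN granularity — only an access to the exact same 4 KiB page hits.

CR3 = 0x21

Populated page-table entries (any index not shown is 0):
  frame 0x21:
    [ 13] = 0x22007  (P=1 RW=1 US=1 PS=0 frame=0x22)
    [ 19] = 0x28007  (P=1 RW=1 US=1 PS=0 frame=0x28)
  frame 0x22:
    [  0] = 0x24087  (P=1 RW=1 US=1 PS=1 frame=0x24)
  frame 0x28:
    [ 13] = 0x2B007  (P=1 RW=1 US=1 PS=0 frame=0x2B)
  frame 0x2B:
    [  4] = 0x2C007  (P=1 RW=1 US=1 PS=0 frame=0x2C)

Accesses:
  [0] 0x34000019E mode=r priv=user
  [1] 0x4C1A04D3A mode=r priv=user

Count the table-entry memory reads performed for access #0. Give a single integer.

Trace:
#0 VA=0x34000019E (r,user):
  lvl0: tbl 0x21, slot 13 ⇒ 0x22007 (P1/RW1/US1/PS0)
  lvl1: tbl 0x22, slot 0 ⇒ 0x24087 (P1/RW1/US1/PS1)
  ✓ 0x2419E (huge @L1)  — 2 lookups
#1 VA=0x4C1A04D3A (r,user):
  lvl0: tbl 0x21, slot 19 ⇒ 0x28007 (P1/RW1/US1/PS0)
  lvl1: tbl 0x28, slot 13 ⇒ 0x2B007 (P1/RW1/US1/PS0)
  lvl2: tbl 0x2B, slot 4 ⇒ 0x2C007 (P1/RW1/US1/PS0)
  ✓ 0x2CD3A  — 3 lookups

Entries read for #0: 2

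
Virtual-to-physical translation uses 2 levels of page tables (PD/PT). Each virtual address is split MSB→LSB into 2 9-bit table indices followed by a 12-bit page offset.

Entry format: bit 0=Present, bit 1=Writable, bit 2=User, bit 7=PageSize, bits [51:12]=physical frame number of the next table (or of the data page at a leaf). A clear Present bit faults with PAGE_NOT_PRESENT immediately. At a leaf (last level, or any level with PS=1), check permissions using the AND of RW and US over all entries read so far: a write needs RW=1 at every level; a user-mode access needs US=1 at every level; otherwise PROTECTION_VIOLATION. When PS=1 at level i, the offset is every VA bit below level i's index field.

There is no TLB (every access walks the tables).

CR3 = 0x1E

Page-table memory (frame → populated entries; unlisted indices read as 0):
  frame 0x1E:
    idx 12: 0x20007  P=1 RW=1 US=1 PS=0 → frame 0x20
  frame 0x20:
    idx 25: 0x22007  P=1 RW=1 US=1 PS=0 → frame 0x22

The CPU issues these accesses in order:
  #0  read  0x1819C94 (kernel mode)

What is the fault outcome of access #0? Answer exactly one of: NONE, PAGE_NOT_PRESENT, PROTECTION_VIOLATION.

Trace:
#0 VA=0x1819C94 (r,kernel):
  lvl0: tbl 0x1E, slot 12 ⇒ 0x20007 (P1/RW1/US1/PS0)
  lvl1: tbl 0x20, slot 25 ⇒ 0x22007 (P1/RW1/US1/PS0)
  → PA=0x22C94  (2 entries read)

Access #0 fault: NONE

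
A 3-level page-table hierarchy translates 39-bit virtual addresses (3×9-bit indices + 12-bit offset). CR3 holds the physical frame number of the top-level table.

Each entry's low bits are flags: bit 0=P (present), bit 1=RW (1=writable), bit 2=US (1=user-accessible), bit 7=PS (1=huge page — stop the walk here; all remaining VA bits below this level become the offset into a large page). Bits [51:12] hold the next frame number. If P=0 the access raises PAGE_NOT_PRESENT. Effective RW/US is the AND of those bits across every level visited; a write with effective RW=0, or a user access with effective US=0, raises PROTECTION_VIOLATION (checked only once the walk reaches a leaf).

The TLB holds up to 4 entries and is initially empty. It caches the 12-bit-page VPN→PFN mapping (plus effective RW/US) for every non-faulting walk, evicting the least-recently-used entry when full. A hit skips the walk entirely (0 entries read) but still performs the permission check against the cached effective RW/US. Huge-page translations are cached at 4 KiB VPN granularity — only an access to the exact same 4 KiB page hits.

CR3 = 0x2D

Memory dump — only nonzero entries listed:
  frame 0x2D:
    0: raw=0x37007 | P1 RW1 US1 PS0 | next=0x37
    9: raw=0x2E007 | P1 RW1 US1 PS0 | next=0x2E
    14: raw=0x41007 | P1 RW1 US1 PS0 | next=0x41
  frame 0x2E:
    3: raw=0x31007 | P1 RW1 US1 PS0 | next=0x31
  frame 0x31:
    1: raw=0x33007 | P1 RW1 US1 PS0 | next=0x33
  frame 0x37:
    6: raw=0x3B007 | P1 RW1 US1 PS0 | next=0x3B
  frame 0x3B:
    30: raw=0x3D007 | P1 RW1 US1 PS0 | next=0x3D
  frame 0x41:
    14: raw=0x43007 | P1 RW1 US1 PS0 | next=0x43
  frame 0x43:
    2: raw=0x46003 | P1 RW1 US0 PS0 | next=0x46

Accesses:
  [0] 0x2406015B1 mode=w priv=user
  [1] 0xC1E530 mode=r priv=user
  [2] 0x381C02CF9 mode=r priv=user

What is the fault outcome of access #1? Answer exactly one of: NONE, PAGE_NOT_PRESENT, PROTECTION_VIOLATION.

Trace:
#0 VA=0x2406015B1 (w,user):
  L0: frame=0x2D idx=9 entry=0x2E007 [P=1 RW=1 US=1 PS=0]
  L1: frame=0x2E idx=3 entry=0x31007 [P=1 RW=1 US=1 PS=0]
  L2: frame=0x31 idx=1 entry=0x33007 [P=1 RW=1 US=1 PS=0]
  ✓ 0x335B1  — 3 lookups
#1 VA=0xC1E530 (r,user):
  L0: frame=0x2D idx=0 entry=0x37007 [P=1 RW=1 US=1 PS=0]
  L1: frame=0x37 idx=6 entry=0x3B007 [P=1 RW=1 US=1 PS=0]
  L2: frame=0x3B idx=30 entry=0x3D007 [P=1 RW=1 US=1 PS=0]
  ✓ 0x3D530  — 3 lookups
#2 VA=0x381C02CF9 (r,user):
  L0: frame=0x2D idx=14 entry=0x41007 [P=1 RW=1 US=1 PS=0]
  L1: frame=0x41 idx=14 entry=0x43007 [P=1 RW=1 US=1 PS=0]
  L2: frame=0x43 idx=2 entry=0x46003 [P=1 RW=1 US=0 PS=0]
  → PROTECTION_VIOLATION  (3 entries read)

Access #1 fault: NONE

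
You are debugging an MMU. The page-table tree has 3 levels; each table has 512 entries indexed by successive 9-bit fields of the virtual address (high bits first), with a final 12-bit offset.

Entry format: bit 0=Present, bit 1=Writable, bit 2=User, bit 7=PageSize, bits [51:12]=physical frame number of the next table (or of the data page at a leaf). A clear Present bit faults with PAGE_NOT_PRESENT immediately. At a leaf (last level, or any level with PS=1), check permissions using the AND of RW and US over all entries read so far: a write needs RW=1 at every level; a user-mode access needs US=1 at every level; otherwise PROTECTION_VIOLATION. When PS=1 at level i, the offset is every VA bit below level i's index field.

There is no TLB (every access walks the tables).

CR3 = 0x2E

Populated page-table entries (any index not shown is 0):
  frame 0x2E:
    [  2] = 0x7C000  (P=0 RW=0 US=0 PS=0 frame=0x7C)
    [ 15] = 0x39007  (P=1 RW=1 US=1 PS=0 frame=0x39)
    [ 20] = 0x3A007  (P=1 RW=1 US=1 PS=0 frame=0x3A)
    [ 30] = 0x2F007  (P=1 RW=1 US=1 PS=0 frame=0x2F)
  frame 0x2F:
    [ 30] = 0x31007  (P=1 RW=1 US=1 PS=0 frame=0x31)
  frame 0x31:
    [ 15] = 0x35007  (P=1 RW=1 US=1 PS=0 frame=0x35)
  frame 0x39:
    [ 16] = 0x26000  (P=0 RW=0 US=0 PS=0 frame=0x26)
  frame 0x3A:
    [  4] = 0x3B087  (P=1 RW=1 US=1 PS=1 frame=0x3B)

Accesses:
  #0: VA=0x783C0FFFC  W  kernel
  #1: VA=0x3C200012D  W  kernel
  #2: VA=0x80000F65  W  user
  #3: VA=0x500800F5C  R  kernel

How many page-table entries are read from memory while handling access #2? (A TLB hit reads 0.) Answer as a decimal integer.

Trace:
#0 VA=0x783C0FFFC (w,kernel):
  L0 @0x2E[30] → 0x2F007  P=1,RW=1,US=1,PS=0
  L1 @0x2F[30] → 0x31007  P=1,RW=1,US=1,PS=0
  L2 @0x31[15] → 0x35007  P=1,RW=1,US=1,PS=0
  → PA=0x35FFC  (3 entries read)
#1 VA=0x3C200012D (w,kernel):
  L0 @0x2E[15] → 0x39007  P=1,RW=1,US=1,PS=0
  L1 @0x39[16] → 0x26000  P=0,RW=0,US=0,PS=0
  ⇒ fault: PAGE_NOT_PRESENT  — 2 lookups
#2 VA=0x80000F65 (w,user):
  L0 @0x2E[2] → 0x7C000  P=0,RW=0,US=0,PS=0
  ⇒ fault: PAGE_NOT_PRESENT  — 1 lookups
#3 VA=0x500800F5C (r,kernel):
  L0 @0x2E[20] → 0x3A007  P=1,RW=1,US=1,PS=0
  L1 @0x3A[4] → 0x3B087  P=1,RW=1,US=1,PS=1
  → PA=0x3BF5C (huge @L1)  (2 entries read)

Entries read for #2: 1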